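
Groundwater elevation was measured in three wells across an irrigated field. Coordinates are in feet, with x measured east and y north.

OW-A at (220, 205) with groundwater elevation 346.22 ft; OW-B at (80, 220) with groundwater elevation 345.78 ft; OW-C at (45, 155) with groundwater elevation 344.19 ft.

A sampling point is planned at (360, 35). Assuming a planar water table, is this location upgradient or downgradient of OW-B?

With h = a·x + b·y + c and OW-A as origin, the differences give:
  (-140)·a + 15·b = -0.44
  (-175)·a + (-50)·b = -2.03
Eliminate b (×(-50) and ×15, subtract): 9625·a = 52.450 → a = ∂h/∂x = +0.005449
Back-substitute: b = ∂h/∂y = +0.02153.
Head at (360, 35) = 346.22 + (+0.005449)·(140) + (+0.02153)·(-170) = 343.32 ft.
That is lower than the 345.78 ft at OW-B, so the point is downgradient.

downgradient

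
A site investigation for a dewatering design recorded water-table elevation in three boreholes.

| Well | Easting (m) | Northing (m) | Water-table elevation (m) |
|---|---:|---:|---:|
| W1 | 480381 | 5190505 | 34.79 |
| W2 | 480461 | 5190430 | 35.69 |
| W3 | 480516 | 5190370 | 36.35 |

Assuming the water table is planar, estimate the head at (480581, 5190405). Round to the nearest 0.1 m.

36.6 m

Differences from W1: to W2 (Δx, Δy, Δh) = (80, -75, +0.90); to W3 = (135, -135, +1.56).
Solve a·Δx + b·Δy = Δh: det = 80·(-135) − 135·(-75) = -675.
∂h/∂x = [(+0.90)·(-135) − (+1.56)·(-75)] / -675 = +0.006667
∂h/∂y = [80·(+1.56) − 135·(+0.90)] / -675 = -0.004889
h(480581, 5190405) = 34.79 + (+0.006667)·(200) + (-0.004889)·(-100) = 34.79 +1.333 +0.489 = 36.612 m.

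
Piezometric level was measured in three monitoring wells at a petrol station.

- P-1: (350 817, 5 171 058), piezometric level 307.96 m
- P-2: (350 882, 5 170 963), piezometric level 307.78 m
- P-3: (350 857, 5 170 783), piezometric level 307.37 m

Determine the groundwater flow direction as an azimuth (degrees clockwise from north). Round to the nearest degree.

With h = a·x + b·y + c and P-1 as origin, the differences give:
  65·a + (-95)·b = -0.18
  40·a + (-275)·b = -0.59
Eliminate b (×(-275) and ×(-95), subtract): -14075·a = -6.550 → a = ∂h/∂x = +0.0004654
Back-substitute: b = ∂h/∂y = +0.002213.
Flow direction (−∇h) has components (-0.0004654 E, -0.002213 N).
Azimuth = atan2(E, N) = atan2(-0.0004654, -0.002213) = 191.9° ≈ 192°.

192°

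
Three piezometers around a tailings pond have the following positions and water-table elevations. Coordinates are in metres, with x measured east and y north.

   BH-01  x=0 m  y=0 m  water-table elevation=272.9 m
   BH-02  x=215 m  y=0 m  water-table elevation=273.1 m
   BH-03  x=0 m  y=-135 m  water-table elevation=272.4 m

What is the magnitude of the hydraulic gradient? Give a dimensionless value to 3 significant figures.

0.00382

∂h/∂x = (273.1 − 272.9) / (215 − 0) = +0.0009302
∂h/∂y = (272.4 − 272.9) / (-135 − 0) = +0.003704
|∇h| = √(0.0009302² + 0.003704²) = 0.003819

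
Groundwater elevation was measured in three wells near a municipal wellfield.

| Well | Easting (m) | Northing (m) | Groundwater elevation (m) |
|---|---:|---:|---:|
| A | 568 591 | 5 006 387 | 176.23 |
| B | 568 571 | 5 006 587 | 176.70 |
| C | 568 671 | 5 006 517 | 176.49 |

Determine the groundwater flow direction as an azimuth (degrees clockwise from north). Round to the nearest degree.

168°

With h = a·x + b·y + c and A as origin, the differences give:
  (-20)·a + 200·b = +0.47
  80·a + 130·b = +0.26
Eliminate b (×130 and ×200, subtract): -18600·a = 9.100 → a = ∂h/∂x = -0.0004892
Back-substitute: b = ∂h/∂y = +0.002301.
Flow direction (−∇h) has components (+0.0004892 E, -0.002301 N).
Azimuth = atan2(E, N) = atan2(+0.0004892, -0.002301) = 168.0° ≈ 168°.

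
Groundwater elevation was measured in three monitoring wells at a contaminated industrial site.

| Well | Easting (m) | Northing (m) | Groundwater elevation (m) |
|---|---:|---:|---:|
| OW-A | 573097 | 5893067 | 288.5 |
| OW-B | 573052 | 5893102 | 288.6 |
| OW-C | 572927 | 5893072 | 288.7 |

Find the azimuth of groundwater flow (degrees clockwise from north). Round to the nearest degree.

Differences from OW-A: to OW-B (Δx, Δy, Δh) = (-45, 35, +0.1); to OW-C = (-170, 5, +0.2).
Solve a·Δx + b·Δy = Δh: det = (-45)·5 − (-170)·35 = 5725.
∂h/∂x = [(+0.1)·5 − (+0.2)·35] / 5725 = -0.001135
∂h/∂y = [(-45)·(+0.2) − (-170)·(+0.1)] / 5725 = +0.001397
Flow direction (−∇h) has components (+0.001135 E, -0.001397 N).
Azimuth = atan2(E, N) = atan2(+0.001135, -0.001397) = 140.9° ≈ 141°.

141°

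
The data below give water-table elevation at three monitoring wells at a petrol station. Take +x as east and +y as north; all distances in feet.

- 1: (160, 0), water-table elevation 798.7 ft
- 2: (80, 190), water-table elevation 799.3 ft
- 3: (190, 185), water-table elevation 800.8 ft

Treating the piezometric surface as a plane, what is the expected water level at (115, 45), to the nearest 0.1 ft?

798.5 ft

Three-point gradient (reference 1): Δ to 2 = (-80, 190, +0.6), Δ to 3 = (30, 185, +2.1).
∂h/∂x = +0.01405, ∂h/∂y = +0.009073 (det = -20500).
h(115, 45) = 798.7 + (+0.01405)·(-45) + (+0.009073)·(45) = 798.7 -0.632 +0.408 = 798.476 ft.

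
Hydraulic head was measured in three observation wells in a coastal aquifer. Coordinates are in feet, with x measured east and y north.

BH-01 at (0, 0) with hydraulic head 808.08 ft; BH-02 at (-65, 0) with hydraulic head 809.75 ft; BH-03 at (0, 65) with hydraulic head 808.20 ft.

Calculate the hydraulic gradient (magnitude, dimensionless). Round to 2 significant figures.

∂h/∂x = (809.75 − 808.08) / (-65 − 0) = -0.02569
∂h/∂y = (808.20 − 808.08) / (65 − 0) = +0.001846
|∇h| = √(-0.02569² + 0.001846²) = 0.02576

0.026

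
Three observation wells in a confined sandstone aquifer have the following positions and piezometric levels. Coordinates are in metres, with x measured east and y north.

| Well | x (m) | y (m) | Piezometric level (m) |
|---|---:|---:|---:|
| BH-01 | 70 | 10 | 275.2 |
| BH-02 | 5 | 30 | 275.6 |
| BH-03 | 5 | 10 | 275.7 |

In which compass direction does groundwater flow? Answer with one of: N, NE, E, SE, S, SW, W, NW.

With h = a·x + b·y + c and BH-01 as origin, the differences give:
  (-65)·a + 20·b = +0.4
  (-65)·a + 0·b = +0.5
Eliminate b (×0 and ×20, subtract): 1300·a = -10.00 → a = ∂h/∂x = -0.007692
Back-substitute: b = ∂h/∂y = -0.005000.
Flow = −∇h = (+0.007692 east, +0.005000 north), which points northeast.

NE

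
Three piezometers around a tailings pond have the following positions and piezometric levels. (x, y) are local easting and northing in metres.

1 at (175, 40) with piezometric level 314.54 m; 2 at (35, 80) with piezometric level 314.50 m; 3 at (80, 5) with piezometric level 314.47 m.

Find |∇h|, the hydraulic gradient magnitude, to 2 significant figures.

Three-point gradient (reference 1): Δ to 2 = (-140, 40, -0.04), Δ to 3 = (-95, -35, -0.07).
∂h/∂x = +0.0004828, ∂h/∂y = +0.0006897 (det = 8700).
|∇h| = √(0.0004828² + 0.0006897²) = 0.0008419

0.00084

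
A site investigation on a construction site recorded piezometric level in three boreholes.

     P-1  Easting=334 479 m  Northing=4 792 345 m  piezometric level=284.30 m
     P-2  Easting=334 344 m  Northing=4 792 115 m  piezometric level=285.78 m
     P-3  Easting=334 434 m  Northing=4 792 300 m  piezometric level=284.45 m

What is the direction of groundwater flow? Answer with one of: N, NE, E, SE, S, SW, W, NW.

NW

Three-point gradient (reference P-1): Δ to P-2 = (-135, -230, +1.48), Δ to P-3 = (-45, -45, +0.15).
∂h/∂x = +0.007509, ∂h/∂y = -0.01084 (det = -4275).
Flow = −∇h = (-0.007509 east, +0.01084 north), which points northwest.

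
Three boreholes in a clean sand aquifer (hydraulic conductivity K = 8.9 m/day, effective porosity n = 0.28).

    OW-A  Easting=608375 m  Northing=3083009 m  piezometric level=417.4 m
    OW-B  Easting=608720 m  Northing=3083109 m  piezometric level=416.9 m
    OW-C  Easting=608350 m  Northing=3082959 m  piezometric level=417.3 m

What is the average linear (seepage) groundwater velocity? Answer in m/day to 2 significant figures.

0.13 m/day

Differences from OW-A: to OW-B (Δx, Δy, Δh) = (345, 100, -0.5); to OW-C = (-25, -50, -0.1).
Solve a·Δx + b·Δy = Δh: det = 345·(-50) − (-25)·100 = -14750.
∂h/∂x = [(-0.5)·(-50) − (-0.1)·100] / -14750 = -0.002373
∂h/∂y = [345·(-0.1) − (-25)·(-0.5)] / -14750 = +0.003186
|∇h| = √(-0.002373² + 0.003186²) = 0.003973
Seepage velocity v = K·i/n = 8.9 × 0.003973 / 0.28 = 0.1263 m/day.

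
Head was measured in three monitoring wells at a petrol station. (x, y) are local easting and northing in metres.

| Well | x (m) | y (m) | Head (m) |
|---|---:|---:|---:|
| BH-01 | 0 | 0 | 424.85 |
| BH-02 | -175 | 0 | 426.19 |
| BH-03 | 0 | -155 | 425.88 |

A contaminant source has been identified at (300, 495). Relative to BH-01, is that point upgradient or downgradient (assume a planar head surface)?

∂h/∂x = (426.19 − 424.85) / (-175 − 0) = -0.007657
∂h/∂y = (425.88 − 424.85) / (-155 − 0) = -0.006645
Head at (300, 495) = 424.85 + (-0.007657)·(300) + (-0.006645)·(495) = 419.26 m.
That is lower than the 424.85 m at BH-01, so the point is downgradient.

downgradient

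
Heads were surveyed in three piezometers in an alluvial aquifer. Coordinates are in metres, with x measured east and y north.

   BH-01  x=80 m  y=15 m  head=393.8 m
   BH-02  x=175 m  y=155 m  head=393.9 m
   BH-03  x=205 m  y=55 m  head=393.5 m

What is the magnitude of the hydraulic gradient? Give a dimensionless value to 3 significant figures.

0.00450

Differences from BH-01: to BH-02 (Δx, Δy, Δh) = (95, 140, +0.1); to BH-03 = (125, 40, -0.3).
Determinant of the coordinate differences = 95·40 − 125·140 = -13700.
∂h/∂x = [(+0.1)·40 − (-0.3)·140] / -13700 = -0.003358
∂h/∂y = [95·(-0.3) − 125·(+0.1)] / -13700 = +0.002993
|∇h| = √(-0.003358² + 0.002993²) = 0.004498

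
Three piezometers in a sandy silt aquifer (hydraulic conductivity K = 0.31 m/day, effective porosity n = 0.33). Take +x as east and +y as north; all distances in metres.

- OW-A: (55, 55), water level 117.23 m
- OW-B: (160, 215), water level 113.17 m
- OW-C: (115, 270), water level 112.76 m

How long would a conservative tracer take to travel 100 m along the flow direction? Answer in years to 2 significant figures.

14 years

With h = a·x + b·y + c and OW-A as origin, the differences give:
  105·a + 160·b = -4.06
  60·a + 215·b = -4.47
Eliminate b (×215 and ×160, subtract): 12975·a = -157.700 → a = ∂h/∂x = -0.01215
Back-substitute: b = ∂h/∂y = -0.01740.
|∇h| = √(-0.01215² + -0.01740²) = 0.02122
Seepage velocity v = K·i/n = 0.31 × 0.02122 / 0.33 = 0.01993 m/day.
t = 100 / 0.01993 = 5018 days = 13.7 years.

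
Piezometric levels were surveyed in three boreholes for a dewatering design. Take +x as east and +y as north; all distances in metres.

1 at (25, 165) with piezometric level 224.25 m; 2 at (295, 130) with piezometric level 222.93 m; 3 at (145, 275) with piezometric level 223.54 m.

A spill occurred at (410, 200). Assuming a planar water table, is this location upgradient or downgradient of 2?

With h = a·x + b·y + c and 1 as origin, the differences give:
  270·a + (-35)·b = -1.32
  120·a + 110·b = -0.71
Eliminate b (×110 and ×(-35), subtract): 33900·a = -170.050 → a = ∂h/∂x = -0.005016
Back-substitute: b = ∂h/∂y = -0.0009823.
Head at (410, 200) = 224.25 + (-0.005016)·(385) + (-0.0009823)·(35) = 222.28 m.
That is lower than the 222.93 m at 2, so the point is downgradient.

downgradient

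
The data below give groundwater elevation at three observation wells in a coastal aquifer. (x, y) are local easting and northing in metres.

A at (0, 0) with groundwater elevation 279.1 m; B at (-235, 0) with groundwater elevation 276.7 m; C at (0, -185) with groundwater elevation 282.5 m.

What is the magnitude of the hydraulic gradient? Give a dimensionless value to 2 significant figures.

∂h/∂x = (276.7 − 279.1) / (-235 − 0) = +0.01021
∂h/∂y = (282.5 − 279.1) / (-185 − 0) = -0.01838
|∇h| = √(0.01021² + -0.01838²) = 0.02103

0.021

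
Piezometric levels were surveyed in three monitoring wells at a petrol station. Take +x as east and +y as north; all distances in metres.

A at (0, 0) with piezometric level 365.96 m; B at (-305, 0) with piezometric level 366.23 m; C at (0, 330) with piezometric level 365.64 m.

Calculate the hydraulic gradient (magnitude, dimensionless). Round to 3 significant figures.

∂h/∂x = (366.23 − 365.96) / (-305 − 0) = -0.0008852
∂h/∂y = (365.64 − 365.96) / (330 − 0) = -0.0009697
|∇h| = √(-0.0008852² + -0.0009697²) = 0.001313

0.00131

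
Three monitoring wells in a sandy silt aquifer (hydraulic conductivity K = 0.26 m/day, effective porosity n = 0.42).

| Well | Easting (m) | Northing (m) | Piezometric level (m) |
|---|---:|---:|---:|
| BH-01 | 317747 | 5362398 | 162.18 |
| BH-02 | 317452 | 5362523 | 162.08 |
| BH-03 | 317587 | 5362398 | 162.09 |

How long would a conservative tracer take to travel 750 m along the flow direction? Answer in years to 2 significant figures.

With h = a·x + b·y + c and BH-01 as origin, the differences give:
  (-295)·a + 125·b = -0.10
  (-160)·a + 0·b = -0.09
Eliminate b (×0 and ×125, subtract): 20000·a = 11.250 → a = ∂h/∂x = +0.0005625
Back-substitute: b = ∂h/∂y = +0.0005275.
|∇h| = √(0.0005625² + 0.0005275²) = 0.0007711
Seepage velocity v = K·i/n = 0.26 × 0.0007711 / 0.42 = 0.0004773 m/day.
t = 750 / 0.0004773 = 1.571e+06 days = 4.3e+03 years.

4300 years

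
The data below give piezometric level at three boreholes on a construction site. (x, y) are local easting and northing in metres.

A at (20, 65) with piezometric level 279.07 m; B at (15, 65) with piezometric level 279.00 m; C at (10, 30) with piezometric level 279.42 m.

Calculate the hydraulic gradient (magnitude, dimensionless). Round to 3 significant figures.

Taking A as reference: B−A = (-5, 0, -0.07); C−A = (-10, -35, +0.35).
Solve a·Δx + b·Δy = Δh: det = (-5)·(-35) − (-10)·0 = 175.
∂h/∂x = [(-0.07)·(-35) − (+0.35)·0] / 175 = +0.01400
∂h/∂y = [(-5)·(+0.35) − (-10)·(-0.07)] / 175 = -0.01400
|∇h| = √(0.01400² + -0.01400²) = 0.0198

0.0198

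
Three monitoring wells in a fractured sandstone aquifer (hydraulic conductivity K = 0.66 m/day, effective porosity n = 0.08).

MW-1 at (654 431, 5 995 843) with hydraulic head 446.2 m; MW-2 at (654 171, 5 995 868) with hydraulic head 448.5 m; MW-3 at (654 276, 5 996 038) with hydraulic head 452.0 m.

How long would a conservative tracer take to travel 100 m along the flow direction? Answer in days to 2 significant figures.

Differences from MW-1: to MW-2 (Δx, Δy, Δh) = (-260, 25, +2.3); to MW-3 = (-155, 195, +5.8).
Determinant of the coordinate differences = (-260)·195 − (-155)·25 = -46825.
∂h/∂x = [(+2.3)·195 − (+5.8)·25] / -46825 = -0.006482
∂h/∂y = [(-260)·(+5.8) − (-155)·(+2.3)] / -46825 = +0.02459
|∇h| = √(-0.006482² + 0.02459²) = 0.02543
Seepage velocity v = K·i/n = 0.66 × 0.02543 / 0.08 = 0.2098 m/day.
t = 100 / 0.2098 = 476.6 days.

480 days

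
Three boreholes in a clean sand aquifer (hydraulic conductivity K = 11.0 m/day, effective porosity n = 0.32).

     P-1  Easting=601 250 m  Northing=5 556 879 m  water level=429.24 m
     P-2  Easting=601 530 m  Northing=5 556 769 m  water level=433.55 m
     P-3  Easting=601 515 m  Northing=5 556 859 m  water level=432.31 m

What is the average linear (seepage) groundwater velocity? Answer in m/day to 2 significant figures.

0.55 m/day

With h = a·x + b·y + c and P-1 as origin, the differences give:
  280·a + (-110)·b = +4.31
  265·a + (-20)·b = +3.07
Eliminate b (×(-20) and ×(-110), subtract): 23550·a = 251.500 → a = ∂h/∂x = +0.01068
Back-substitute: b = ∂h/∂y = -0.01200.
|∇h| = √(0.01068² + -0.01200²) = 0.01606
Seepage velocity v = K·i/n = 11.0 × 0.01606 / 0.32 = 0.5521 m/day.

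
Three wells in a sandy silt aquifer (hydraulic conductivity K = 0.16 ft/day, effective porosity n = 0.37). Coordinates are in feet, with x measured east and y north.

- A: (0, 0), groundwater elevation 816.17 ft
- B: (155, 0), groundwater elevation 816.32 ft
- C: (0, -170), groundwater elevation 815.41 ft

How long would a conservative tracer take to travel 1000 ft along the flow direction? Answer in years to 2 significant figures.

∂h/∂x = (816.32 − 816.17) / (155 − 0) = +0.0009677
∂h/∂y = (815.41 − 816.17) / (-170 − 0) = +0.004471
|∇h| = √(0.0009677² + 0.004471²) = 0.004575
Seepage velocity v = K·i/n = 0.16 × 0.004575 / 0.37 = 0.001978 ft/day.
t = 1000 / 0.001978 = 5.056e+05 days = 1.38e+03 years.

1400 years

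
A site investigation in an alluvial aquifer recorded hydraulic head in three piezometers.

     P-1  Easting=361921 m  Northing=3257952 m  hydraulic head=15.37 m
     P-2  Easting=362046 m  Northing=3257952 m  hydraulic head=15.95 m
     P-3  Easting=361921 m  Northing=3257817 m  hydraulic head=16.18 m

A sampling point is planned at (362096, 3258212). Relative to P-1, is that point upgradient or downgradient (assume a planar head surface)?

∂h/∂x = (15.95 − 15.37) / (362046 − 361921) = +0.004640
∂h/∂y = (16.18 − 15.37) / (3257817 − 3257952) = -0.006000
Head at (362096, 3258212) = 15.37 + (+0.004640)·(175) + (-0.006000)·(260) = 14.62 m.
That is lower than the 15.37 m at P-1, so the point is downgradient.

downgradient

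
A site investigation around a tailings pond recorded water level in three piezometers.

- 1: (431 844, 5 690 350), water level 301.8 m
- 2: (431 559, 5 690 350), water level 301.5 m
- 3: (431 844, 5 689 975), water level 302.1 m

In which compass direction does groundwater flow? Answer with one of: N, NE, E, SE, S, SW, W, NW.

∂h/∂x = (301.5 − 301.8) / (431559 − 431844) = +0.001053
∂h/∂y = (302.1 − 301.8) / (5689975 − 5690350) = -0.0008000
Flow = −∇h = (-0.001053 east, +0.0008000 north), which points northwest.

NW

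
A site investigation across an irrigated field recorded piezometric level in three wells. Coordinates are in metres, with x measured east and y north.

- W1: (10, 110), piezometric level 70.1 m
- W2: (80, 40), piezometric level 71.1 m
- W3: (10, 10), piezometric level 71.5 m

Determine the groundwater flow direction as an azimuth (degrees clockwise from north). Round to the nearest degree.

359°

Taking W1 as reference: W2−W1 = (70, -70, +1.0); W3−W1 = (0, -100, +1.4).
Determinant of the coordinate differences = 70·(-100) − 0·(-70) = -7000.
∂h/∂x = [(+1.0)·(-100) − (+1.4)·(-70)] / -7000 = +0.0002857
∂h/∂y = [70·(+1.4) − 0·(+1.0)] / -7000 = -0.01400
Flow direction (−∇h) has components (-0.0002857 E, +0.01400 N).
Azimuth = atan2(E, N) = atan2(-0.0002857, +0.01400) = 358.8° ≈ 359°.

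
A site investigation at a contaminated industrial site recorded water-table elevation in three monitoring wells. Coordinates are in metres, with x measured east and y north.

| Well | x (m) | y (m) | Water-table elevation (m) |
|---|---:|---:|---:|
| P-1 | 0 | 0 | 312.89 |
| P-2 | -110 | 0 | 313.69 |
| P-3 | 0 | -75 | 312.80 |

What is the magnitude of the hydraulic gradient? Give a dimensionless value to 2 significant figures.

0.0074

∂h/∂x = (313.69 − 312.89) / (-110 − 0) = -0.007273
∂h/∂y = (312.80 − 312.89) / (-75 − 0) = +0.001200
|∇h| = √(-0.007273² + 0.001200²) = 0.007371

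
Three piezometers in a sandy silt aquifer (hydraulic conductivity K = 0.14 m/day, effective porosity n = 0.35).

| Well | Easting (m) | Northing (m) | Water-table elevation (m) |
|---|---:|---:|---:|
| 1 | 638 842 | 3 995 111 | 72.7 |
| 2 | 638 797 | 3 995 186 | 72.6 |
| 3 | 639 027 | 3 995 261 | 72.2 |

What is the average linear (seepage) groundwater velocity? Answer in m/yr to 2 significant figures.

Three-point gradient (reference 1): Δ to 2 = (-45, 75, -0.1), Δ to 3 = (185, 150, -0.5).
∂h/∂x = -0.001091, ∂h/∂y = -0.001988 (det = -20625).
|∇h| = √(-0.001091² + -0.001988²) = 0.002268
Seepage velocity v = K·i/n = 0.14 × 0.002268 / 0.35 = 0.0009072 m/day = 0.3314 m/yr.

0.33 m/yr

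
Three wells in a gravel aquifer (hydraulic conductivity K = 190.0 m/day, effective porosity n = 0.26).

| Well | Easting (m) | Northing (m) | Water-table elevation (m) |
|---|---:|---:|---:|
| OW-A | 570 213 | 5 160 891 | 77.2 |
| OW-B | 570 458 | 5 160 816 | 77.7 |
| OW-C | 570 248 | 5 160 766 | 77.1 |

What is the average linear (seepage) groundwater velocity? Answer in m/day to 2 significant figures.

2.1 m/day

Differences from OW-A: to OW-B (Δx, Δy, Δh) = (245, -75, +0.5); to OW-C = (35, -125, -0.1).
Solve a·Δx + b·Δy = Δh: det = 245·(-125) − 35·(-75) = -28000.
∂h/∂x = [(+0.5)·(-125) − (-0.1)·(-75)] / -28000 = +0.002500
∂h/∂y = [245·(-0.1) − 35·(+0.5)] / -28000 = +0.001500
|∇h| = √(0.002500² + 0.001500²) = 0.002915
Seepage velocity v = K·i/n = 190.0 × 0.002915 / 0.26 = 2.13 m/day.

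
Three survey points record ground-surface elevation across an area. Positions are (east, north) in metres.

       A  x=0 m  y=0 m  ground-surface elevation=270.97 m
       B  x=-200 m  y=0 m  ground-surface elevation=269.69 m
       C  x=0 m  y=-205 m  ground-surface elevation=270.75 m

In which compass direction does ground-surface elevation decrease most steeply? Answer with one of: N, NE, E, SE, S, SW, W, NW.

W

∂z/∂x = (269.69 − 270.97) / (-200 − 0) = +0.006400
∂z/∂y = (270.75 − 270.97) / (-205 − 0) = +0.001073
Steepest decrease is along −∇f = (-0.006400 E, -0.001073 N) → west.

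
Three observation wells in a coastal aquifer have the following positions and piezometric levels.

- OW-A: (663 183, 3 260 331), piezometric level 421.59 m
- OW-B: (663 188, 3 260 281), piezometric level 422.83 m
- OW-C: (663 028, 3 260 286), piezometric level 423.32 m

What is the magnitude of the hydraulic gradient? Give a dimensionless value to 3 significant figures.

0.0255

With h = a·x + b·y + c and OW-A as origin, the differences give:
  5·a + (-50)·b = +1.24
  (-155)·a + (-45)·b = +1.73
Eliminate b (×(-45) and ×(-50), subtract): -7975·a = 30.700 → a = ∂h/∂x = -0.003850
Back-substitute: b = ∂h/∂y = -0.02518.
|∇h| = √(-0.003850² + -0.02518²) = 0.02547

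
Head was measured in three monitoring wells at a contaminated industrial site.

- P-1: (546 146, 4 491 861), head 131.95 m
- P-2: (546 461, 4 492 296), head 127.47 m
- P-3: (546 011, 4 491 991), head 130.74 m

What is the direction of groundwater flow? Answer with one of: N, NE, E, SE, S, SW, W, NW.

N

Differences from P-1: to P-2 (Δx, Δy, Δh) = (315, 435, -4.48); to P-3 = (-135, 130, -1.21).
Solve a·Δx + b·Δy = Δh: det = 315·130 − (-135)·435 = 99675.
∂h/∂x = [(-4.48)·130 − (-1.21)·435] / 99675 = -0.0005623
∂h/∂y = [315·(-1.21) − (-135)·(-4.48)] / 99675 = -0.009892
Flow = −∇h = (+0.0005623 east, +0.009892 north), which points north.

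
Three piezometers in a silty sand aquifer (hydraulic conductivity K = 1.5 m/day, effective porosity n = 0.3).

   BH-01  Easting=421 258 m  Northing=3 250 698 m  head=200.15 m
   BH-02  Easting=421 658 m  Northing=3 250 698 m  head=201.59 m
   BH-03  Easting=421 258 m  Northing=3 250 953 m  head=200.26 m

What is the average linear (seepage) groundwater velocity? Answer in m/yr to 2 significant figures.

∂h/∂x = (201.59 − 200.15) / (421658 − 421258) = +0.003600
∂h/∂y = (200.26 − 200.15) / (3250953 − 3250698) = +0.0004314
|∇h| = √(0.003600² + 0.0004314²) = 0.003626
Seepage velocity v = K·i/n = 1.5 × 0.003626 / 0.3 = 0.01813 m/day = 6.622 m/yr.

6.6 m/yr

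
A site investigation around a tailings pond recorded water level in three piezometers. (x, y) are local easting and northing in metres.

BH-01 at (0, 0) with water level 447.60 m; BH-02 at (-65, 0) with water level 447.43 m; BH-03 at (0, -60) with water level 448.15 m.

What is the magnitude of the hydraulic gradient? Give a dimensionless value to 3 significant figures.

0.00953

∂h/∂x = (447.43 − 447.60) / (-65 − 0) = +0.002615
∂h/∂y = (448.15 − 447.60) / (-60 − 0) = -0.009167
|∇h| = √(0.002615² + -0.009167²) = 0.009533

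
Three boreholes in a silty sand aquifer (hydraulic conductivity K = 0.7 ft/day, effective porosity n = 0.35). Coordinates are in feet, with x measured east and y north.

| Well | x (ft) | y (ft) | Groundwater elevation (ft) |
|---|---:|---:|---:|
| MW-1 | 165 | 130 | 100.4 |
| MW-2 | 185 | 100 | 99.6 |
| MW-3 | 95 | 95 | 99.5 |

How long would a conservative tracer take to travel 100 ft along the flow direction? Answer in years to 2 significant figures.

5.2 years

Differences from MW-1: to MW-2 (Δx, Δy, Δh) = (20, -30, -0.8); to MW-3 = (-70, -35, -0.9).
Solve a·Δx + b·Δy = Δh: det = 20·(-35) − (-70)·(-30) = -2800.
∂h/∂x = [(-0.8)·(-35) − (-0.9)·(-30)] / -2800 = -0.0003571
∂h/∂y = [20·(-0.9) − (-70)·(-0.8)] / -2800 = +0.02643
|∇h| = √(-0.0003571² + 0.02643²) = 0.02643
Seepage velocity v = K·i/n = 0.7 × 0.02643 / 0.35 = 0.05286 ft/day.
t = 100 / 0.05286 = 1892 days = 5.18 years.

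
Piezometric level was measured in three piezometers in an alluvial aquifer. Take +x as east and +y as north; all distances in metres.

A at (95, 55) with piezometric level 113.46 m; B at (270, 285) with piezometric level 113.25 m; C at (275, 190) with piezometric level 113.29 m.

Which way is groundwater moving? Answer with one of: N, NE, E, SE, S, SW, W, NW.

With h = a·x + b·y + c and A as origin, the differences give:
  175·a + 230·b = -0.21
  180·a + 135·b = -0.17
Eliminate b (×135 and ×230, subtract): -17775·a = 10.750 → a = ∂h/∂x = -0.0006048
Back-substitute: b = ∂h/∂y = -0.0004529.
Flow = −∇h = (+0.0006048 east, +0.0004529 north), which points northeast.

NE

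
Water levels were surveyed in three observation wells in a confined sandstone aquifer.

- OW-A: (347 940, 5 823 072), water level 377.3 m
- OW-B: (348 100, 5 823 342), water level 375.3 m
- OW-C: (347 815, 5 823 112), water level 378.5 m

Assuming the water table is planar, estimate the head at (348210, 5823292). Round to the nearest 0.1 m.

Differences from OW-A: to OW-B (Δx, Δy, Δh) = (160, 270, -2.0); to OW-C = (-125, 40, +1.2).
Solve a·Δx + b·Δy = Δh: det = 160·40 − (-125)·270 = 40150.
∂h/∂x = [(-2.0)·40 − (+1.2)·270] / 40150 = -0.01006
∂h/∂y = [160·(+1.2) − (-125)·(-2.0)] / 40150 = -0.001445
h(348210, 5823292) = 377.3 + (-0.01006)·(270) + (-0.001445)·(220) = 377.3 -2.717 -0.318 = 374.265 m.

374.3 m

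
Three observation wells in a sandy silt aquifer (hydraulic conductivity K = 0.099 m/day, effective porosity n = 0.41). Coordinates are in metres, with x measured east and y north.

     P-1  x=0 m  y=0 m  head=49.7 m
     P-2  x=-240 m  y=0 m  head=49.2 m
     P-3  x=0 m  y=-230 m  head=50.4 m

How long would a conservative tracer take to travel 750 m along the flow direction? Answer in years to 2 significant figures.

∂h/∂x = (49.2 − 49.7) / (-240 − 0) = +0.002083
∂h/∂y = (50.4 − 49.7) / (-230 − 0) = -0.003043
|∇h| = √(0.002083² + -0.003043²) = 0.003688
Seepage velocity v = K·i/n = 0.099 × 0.003688 / 0.41 = 0.0008905 m/day.
t = 750 / 0.0008905 = 8.422e+05 days = 2.31e+03 years.

2300 years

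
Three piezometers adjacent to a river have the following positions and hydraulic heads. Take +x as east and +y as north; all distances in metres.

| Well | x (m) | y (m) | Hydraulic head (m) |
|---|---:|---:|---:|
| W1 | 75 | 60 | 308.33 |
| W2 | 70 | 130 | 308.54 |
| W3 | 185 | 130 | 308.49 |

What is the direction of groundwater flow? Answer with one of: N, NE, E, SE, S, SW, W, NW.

Three-point gradient (reference W1): Δ to W2 = (-5, 70, +0.21), Δ to W3 = (110, 70, +0.16).
∂h/∂x = -0.0004348, ∂h/∂y = +0.002969 (det = -8050).
Flow = −∇h = (+0.0004348 east, -0.002969 north), which points south.

S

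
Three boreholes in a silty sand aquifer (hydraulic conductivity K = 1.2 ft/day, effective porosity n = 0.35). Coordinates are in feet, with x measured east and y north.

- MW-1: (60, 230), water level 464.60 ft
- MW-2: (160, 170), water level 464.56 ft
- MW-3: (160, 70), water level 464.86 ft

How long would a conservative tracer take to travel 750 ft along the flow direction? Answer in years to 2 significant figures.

Taking MW-1 as reference: MW-2−MW-1 = (100, -60, -0.04); MW-3−MW-1 = (100, -160, +0.26).
Solve a·Δx + b·Δy = Δh: det = 100·(-160) − 100·(-60) = -10000.
∂h/∂x = [(-0.04)·(-160) − (+0.26)·(-60)] / -10000 = -0.002200
∂h/∂y = [100·(+0.26) − 100·(-0.04)] / -10000 = -0.003000
|∇h| = √(-0.002200² + -0.003000²) = 0.00372
Seepage velocity v = K·i/n = 1.2 × 0.00372 / 0.35 = 0.01275 ft/day.
t = 750 / 0.01275 = 5.882e+04 days = 161 years.

160 years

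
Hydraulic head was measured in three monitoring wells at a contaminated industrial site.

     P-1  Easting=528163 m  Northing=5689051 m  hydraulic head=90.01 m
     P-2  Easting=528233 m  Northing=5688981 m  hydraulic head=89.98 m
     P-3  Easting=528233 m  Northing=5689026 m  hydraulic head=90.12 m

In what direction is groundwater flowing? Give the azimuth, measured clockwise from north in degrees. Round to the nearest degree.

221°

Taking P-1 as reference: P-2−P-1 = (70, -70, -0.03); P-3−P-1 = (70, -25, +0.11).
Solve a·Δx + b·Δy = Δh: det = 70·(-25) − 70·(-70) = 3150.
∂h/∂x = [(-0.03)·(-25) − (+0.11)·(-70)] / 3150 = +0.002683
∂h/∂y = [70·(+0.11) − 70·(-0.03)] / 3150 = +0.003111
Flow direction (−∇h) has components (-0.002683 E, -0.003111 N).
Azimuth = atan2(E, N) = atan2(-0.002683, -0.003111) = 220.8° ≈ 221°.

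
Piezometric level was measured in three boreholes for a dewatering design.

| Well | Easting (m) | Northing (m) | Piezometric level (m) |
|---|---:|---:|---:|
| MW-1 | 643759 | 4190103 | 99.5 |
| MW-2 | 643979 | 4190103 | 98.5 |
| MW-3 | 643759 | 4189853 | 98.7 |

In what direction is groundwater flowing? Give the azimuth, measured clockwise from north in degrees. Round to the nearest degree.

∂h/∂x = (98.5 − 99.5) / (643979 − 643759) = -0.004545
∂h/∂y = (98.7 − 99.5) / (4189853 − 4190103) = +0.003200
Flow direction (−∇h) has components (+0.004545 E, -0.003200 N).
Azimuth = atan2(E, N) = atan2(+0.004545, -0.003200) = 125.1° ≈ 125°.

125°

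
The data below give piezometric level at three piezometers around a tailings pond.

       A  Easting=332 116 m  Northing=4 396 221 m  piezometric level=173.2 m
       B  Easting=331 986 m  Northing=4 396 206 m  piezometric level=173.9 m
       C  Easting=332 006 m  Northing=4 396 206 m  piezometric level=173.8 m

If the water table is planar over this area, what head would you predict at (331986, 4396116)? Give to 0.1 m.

Taking A as reference: B−A = (-130, -15, +0.7); C−A = (-110, -15, +0.6).
Determinant of the coordinate differences = (-130)·(-15) − (-110)·(-15) = 300.
∂h/∂x = [(+0.7)·(-15) − (+0.6)·(-15)] / 300 = -0.005000
∂h/∂y = [(-130)·(+0.6) − (-110)·(+0.7)] / 300 = -0.003333
h(331986, 4396116) = 173.2 + (-0.005000)·(-130) + (-0.003333)·(-105) = 173.2 +0.650 +0.350 = 174.200 m.

174.2 m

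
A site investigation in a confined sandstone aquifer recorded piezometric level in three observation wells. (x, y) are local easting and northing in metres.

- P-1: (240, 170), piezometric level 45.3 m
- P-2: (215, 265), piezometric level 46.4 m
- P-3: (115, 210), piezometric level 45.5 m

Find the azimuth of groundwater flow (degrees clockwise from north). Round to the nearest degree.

191°

Three-point gradient (reference P-1): Δ to P-2 = (-25, 95, +1.1), Δ to P-3 = (-125, 40, +0.2).
∂h/∂x = +0.002299, ∂h/∂y = +0.01218 (det = 10875).
Flow direction (−∇h) has components (-0.002299 E, -0.01218 N).
Azimuth = atan2(E, N) = atan2(-0.002299, -0.01218) = 190.7° ≈ 191°.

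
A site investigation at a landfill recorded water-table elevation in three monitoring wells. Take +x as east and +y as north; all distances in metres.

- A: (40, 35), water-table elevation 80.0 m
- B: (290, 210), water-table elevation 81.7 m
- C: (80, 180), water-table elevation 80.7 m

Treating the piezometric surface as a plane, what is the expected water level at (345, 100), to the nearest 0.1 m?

Three-point gradient (reference A): Δ to B = (250, 175, +1.7), Δ to C = (40, 145, +0.7).
∂h/∂x = +0.004239, ∂h/∂y = +0.003658 (det = 29250).
h(345, 100) = 80.0 + (+0.004239)·(305) + (+0.003658)·(65) = 80.0 +1.293 +0.238 = 81.531 m.

81.5 m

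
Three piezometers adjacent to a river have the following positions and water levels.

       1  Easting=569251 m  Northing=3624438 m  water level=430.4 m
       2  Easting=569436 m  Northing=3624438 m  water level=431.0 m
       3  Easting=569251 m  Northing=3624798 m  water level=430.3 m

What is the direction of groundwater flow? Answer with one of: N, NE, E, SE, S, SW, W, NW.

∂h/∂x = (431.0 − 430.4) / (569436 − 569251) = +0.003243
∂h/∂y = (430.3 − 430.4) / (3624798 − 3624438) = -0.0002778
Flow = −∇h = (-0.003243 east, +0.0002778 north), which points west.

W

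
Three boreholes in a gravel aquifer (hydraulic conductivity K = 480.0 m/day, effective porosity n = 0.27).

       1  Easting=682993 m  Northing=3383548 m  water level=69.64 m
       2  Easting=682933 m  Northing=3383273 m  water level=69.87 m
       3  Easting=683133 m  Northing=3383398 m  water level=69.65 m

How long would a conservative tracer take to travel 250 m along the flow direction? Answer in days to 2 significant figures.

150 days

With h = a·x + b·y + c and 1 as origin, the differences give:
  (-60)·a + (-275)·b = +0.23
  140·a + (-150)·b = +0.01
Eliminate b (×(-150) and ×(-275), subtract): 47500·a = -31.750 → a = ∂h/∂x = -0.0006684
Back-substitute: b = ∂h/∂y = -0.0006905.
|∇h| = √(-0.0006684² + -0.0006905²) = 0.000961
Seepage velocity v = K·i/n = 480.0 × 0.000961 / 0.27 = 1.708 m/day.
t = 250 / 1.708 = 146.4 days.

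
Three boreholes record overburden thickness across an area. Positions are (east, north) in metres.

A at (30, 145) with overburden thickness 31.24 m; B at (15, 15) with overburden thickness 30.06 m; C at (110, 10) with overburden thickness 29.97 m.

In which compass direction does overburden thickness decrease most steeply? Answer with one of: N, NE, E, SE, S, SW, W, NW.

S

Differences from A: to B (Δx, Δy, Δh) = (-15, -130, -1.18); to C = (80, -135, -1.27).
Determinant of the coordinate differences = (-15)·(-135) − 80·(-130) = 12425.
∂d/∂x = [(-1.18)·(-135) − (-1.27)·(-130)] / 12425 = -0.0004668
∂d/∂y = [(-15)·(-1.27) − 80·(-1.18)] / 12425 = +0.009131
Steepest decrease is along −∇f = (+0.0004668 E, -0.009131 N) → south.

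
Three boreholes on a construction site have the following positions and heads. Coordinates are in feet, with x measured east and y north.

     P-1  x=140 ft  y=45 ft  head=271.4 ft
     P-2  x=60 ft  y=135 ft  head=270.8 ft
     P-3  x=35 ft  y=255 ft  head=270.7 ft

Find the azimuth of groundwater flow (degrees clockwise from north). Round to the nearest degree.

Taking P-1 as reference: P-2−P-1 = (-80, 90, -0.6); P-3−P-1 = (-105, 210, -0.7).
Determinant of the coordinate differences = (-80)·210 − (-105)·90 = -7350.
∂h/∂x = [(-0.6)·210 − (-0.7)·90] / -7350 = +0.008571
∂h/∂y = [(-80)·(-0.7) − (-105)·(-0.6)] / -7350 = +0.0009524
Flow direction (−∇h) has components (-0.008571 E, -0.0009524 N).
Azimuth = atan2(E, N) = atan2(-0.008571, -0.0009524) = 263.7° ≈ 264°.

264°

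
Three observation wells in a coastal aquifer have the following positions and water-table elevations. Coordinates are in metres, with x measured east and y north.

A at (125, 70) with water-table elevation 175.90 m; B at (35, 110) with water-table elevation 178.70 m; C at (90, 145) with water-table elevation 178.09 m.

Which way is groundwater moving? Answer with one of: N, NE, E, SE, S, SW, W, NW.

With h = a·x + b·y + c and A as origin, the differences give:
  (-90)·a + 40·b = +2.80
  (-35)·a + 75·b = +2.19
Eliminate b (×75 and ×40, subtract): -5350·a = 122.400 → a = ∂h/∂x = -0.02288
Back-substitute: b = ∂h/∂y = +0.01852.
Flow = −∇h = (+0.02288 east, -0.01852 north), which points southeast.

SE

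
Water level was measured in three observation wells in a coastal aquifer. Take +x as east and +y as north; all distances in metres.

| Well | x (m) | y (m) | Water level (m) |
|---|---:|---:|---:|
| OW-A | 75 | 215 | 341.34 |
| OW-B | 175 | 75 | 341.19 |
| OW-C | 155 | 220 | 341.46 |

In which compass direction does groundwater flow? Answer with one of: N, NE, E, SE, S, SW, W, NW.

SW

With h = a·x + b·y + c and OW-A as origin, the differences give:
  100·a + (-140)·b = -0.15
  80·a + 5·b = +0.12
Eliminate b (×5 and ×(-140), subtract): 11700·a = 16.050 → a = ∂h/∂x = +0.001372
Back-substitute: b = ∂h/∂y = +0.002051.
Flow = −∇h = (-0.001372 east, -0.002051 north), which points southwest.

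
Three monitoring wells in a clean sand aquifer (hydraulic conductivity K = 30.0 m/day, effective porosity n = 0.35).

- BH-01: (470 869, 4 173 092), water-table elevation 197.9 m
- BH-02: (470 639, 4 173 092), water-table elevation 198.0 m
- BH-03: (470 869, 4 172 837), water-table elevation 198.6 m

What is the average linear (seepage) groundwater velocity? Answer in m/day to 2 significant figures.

∂h/∂x = (198.0 − 197.9) / (470639 − 470869) = -0.0004348
∂h/∂y = (198.6 − 197.9) / (4172837 − 4173092) = -0.002745
|∇h| = √(-0.0004348² + -0.002745²) = 0.002779
Seepage velocity v = K·i/n = 30.0 × 0.002779 / 0.35 = 0.2382 m/day.

0.24 m/day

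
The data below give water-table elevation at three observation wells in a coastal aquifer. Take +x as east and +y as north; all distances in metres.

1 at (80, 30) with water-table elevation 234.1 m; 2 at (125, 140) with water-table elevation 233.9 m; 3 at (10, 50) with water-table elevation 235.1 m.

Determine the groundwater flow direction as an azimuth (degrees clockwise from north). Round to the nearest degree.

105°

Three-point gradient (reference 1): Δ to 2 = (45, 110, -0.2), Δ to 3 = (-70, 20, +1.0).
∂h/∂x = -0.01326, ∂h/∂y = +0.003605 (det = 8600).
Flow direction (−∇h) has components (+0.01326 E, -0.003605 N).
Azimuth = atan2(E, N) = atan2(+0.01326, -0.003605) = 105.2° ≈ 105°.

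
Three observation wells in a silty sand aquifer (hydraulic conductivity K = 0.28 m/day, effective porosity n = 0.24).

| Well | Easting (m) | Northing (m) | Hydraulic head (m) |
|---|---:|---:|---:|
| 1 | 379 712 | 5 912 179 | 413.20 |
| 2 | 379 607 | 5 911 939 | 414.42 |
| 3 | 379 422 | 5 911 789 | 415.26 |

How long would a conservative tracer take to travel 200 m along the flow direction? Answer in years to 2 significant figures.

Three-point gradient (reference 1): Δ to 2 = (-105, -240, +1.22), Δ to 3 = (-290, -390, +2.06).
∂h/∂x = -0.0006492, ∂h/∂y = -0.004799 (det = -28650).
|∇h| = √(-0.0006492² + -0.004799²) = 0.004843
Seepage velocity v = K·i/n = 0.28 × 0.004843 / 0.24 = 0.00565 m/day.
t = 200 / 0.00565 = 3.54e+04 days = 96.9 years.

97 years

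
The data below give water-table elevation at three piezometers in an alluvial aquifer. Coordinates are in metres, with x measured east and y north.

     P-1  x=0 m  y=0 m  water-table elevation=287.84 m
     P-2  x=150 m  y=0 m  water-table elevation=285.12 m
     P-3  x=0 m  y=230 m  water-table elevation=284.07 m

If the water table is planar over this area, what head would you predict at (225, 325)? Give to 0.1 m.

∂h/∂x = (285.12 − 287.84) / (150 − 0) = -0.01813
∂h/∂y = (284.07 − 287.84) / (230 − 0) = -0.01639
h(225, 325) = 287.84 + (-0.01813)·(225) + (-0.01639)·(325) = 287.84 -4.080 -5.327 = 278.433 m.

278.4 m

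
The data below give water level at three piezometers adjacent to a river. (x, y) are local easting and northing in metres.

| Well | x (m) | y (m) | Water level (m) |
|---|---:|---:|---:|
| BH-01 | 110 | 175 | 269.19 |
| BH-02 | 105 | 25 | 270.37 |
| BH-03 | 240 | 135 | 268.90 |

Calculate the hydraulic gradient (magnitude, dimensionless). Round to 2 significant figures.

0.0090

Differences from BH-01: to BH-02 (Δx, Δy, Δh) = (-5, -150, +1.18); to BH-03 = (130, -40, -0.29).
Solve a·Δx + b·Δy = Δh: det = (-5)·(-40) − 130·(-150) = 19700.
∂h/∂x = [(+1.18)·(-40) − (-0.29)·(-150)] / 19700 = -0.004604
∂h/∂y = [(-5)·(-0.29) − 130·(+1.18)] / 19700 = -0.007713
|∇h| = √(-0.004604² + -0.007713²) = 0.008983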